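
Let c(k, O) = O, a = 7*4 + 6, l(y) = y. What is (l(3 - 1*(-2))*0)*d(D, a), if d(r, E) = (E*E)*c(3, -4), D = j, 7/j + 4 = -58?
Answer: 0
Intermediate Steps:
a = 34 (a = 28 + 6 = 34)
j = -7/62 (j = 7/(-4 - 58) = 7/(-62) = 7*(-1/62) = -7/62 ≈ -0.11290)
D = -7/62 ≈ -0.11290
d(r, E) = -4*E² (d(r, E) = (E*E)*(-4) = E²*(-4) = -4*E²)
(l(3 - 1*(-2))*0)*d(D, a) = ((3 - 1*(-2))*0)*(-4*34²) = ((3 + 2)*0)*(-4*1156) = (5*0)*(-4624) = 0*(-4624) = 0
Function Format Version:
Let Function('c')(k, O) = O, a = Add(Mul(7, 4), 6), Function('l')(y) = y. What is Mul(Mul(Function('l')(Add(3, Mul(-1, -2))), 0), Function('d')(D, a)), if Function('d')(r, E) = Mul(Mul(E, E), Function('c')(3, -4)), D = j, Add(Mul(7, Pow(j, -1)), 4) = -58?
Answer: 0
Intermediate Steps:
a = 34 (a = Add(28, 6) = 34)
j = Rational(-7, 62) (j = Mul(7, Pow(Add(-4, -58), -1)) = Mul(7, Pow(-62, -1)) = Mul(7, Rational(-1, 62)) = Rational(-7, 62) ≈ -0.11290)
D = Rational(-7, 62) ≈ -0.11290
Function('d')(r, E) = Mul(-4, Pow(E, 2)) (Function('d')(r, E) = Mul(Mul(E, E), -4) = Mul(Pow(E, 2), -4) = Mul(-4, Pow(E, 2)))
Mul(Mul(Function('l')(Add(3, Mul(-1, -2))), 0), Function('d')(D, a)) = Mul(Mul(Add(3, Mul(-1, -2)), 0), Mul(-4, Pow(34, 2))) = Mul(Mul(Add(3, 2), 0), Mul(-4, 1156)) = Mul(Mul(5, 0), -4624) = Mul(0, -4624) = 0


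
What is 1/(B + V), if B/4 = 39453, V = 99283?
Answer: 1/257095 ≈ 3.8896e-6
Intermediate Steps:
B = 157812 (B = 4*39453 = 157812)
1/(B + V) = 1/(157812 + 99283) = 1/257095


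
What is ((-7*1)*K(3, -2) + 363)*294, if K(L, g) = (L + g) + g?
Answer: 108780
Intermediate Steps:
K(L, g) = L + 2*g
((-7*1)*K(3, -2) + 363)*294 = ((-7*1)*(3 + 2*(-2)) + 363)*294 = (-7*(3 - 4) + 363)*294 = (-7*(-1) + 363)*294 = (7 + 363)*294 = 370*294 = 108780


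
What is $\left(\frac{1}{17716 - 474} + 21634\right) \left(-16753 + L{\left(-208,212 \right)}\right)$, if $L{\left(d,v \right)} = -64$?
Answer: $- \frac{6272966835493}{17242} \approx -3.6382 \cdot 10^{8}$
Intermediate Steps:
$\left(\frac{1}{17716 - 474} + 21634\right) \left(-16753 + L{\left(-208,212 \right)}\right) = \left(\frac{1}{17716 - 474} + 21634\right) \left(-16753 - 64\right) = \left(\frac{1}{17716 - 474} + 21634\right) \left(-16817\right) = \left(\frac{1}{17242} + 21634\right) \left(-16817\right) = \frac{373013429}{17242} \left(-16817\right) = - \frac{6272966835493}{17242}$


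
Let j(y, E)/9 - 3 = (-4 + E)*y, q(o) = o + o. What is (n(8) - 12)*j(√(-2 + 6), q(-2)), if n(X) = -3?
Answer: 1755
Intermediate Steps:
q(o) = 2*o
j(y, E) = 27 + 9*y*(-4 + E) (j(y, E) = 27 + 9*((-4 + E)*y) = 27 + 9*(y*(-4 + E)) = 27 + 9*y*(-4 + E))
(n(8) - 12)*j(√(-2 + 6), q(-2)) = (-3 - 12)*(27 - 36*√(-2 + 6) + 9*(2*(-2))*√(-2 + 6)) = -15*(27 - 36*√4 + 9*(-4)*√4) = -15*(27 - 36*2 + 9*(-4)*2) = -15*(27 - 72 - 72) = -15*(-117) = 1755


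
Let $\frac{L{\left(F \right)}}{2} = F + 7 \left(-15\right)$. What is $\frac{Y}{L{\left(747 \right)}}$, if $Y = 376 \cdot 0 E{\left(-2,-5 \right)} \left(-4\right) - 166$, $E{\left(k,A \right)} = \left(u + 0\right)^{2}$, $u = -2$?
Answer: $- \frac{83}{642} \approx -0.12928$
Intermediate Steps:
$E{\left(k,A \right)} = 4$ ($E{\left(k,A \right)} = \left(-2 + 0\right)^{2} = \left(-2\right)^{2} = 4$)
$L{\left(F \right)} = -210 + 2 F$ ($L{\left(F \right)} = 2 \left(F + 7 \left(-15\right)\right) = 2 \left(F - 105\right) = 2 \left(-105 + F\right) = -210 + 2 F$)
$Y = -166$ ($Y = 376 \cdot 0 \cdot 4 \left(-4\right) - 166 = 376 \cdot 0 \left(-4\right) - 166 = 376 \cdot 0 - 166 = 0 - 166 = -166$)
$\frac{Y}{L{\left(747 \right)}} = - \frac{166}{-210 + 2 \cdot 747} = - \frac{166}{-210 + 1494} = - \frac{166}{1284} = \left(-166\right) \frac{1}{1284} = - \frac{83}{642}$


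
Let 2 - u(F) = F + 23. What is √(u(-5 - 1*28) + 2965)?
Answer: √2977 ≈ 54.562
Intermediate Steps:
u(F) = -21 - F (u(F) = 2 - (F + 23) = 2 - (23 + F) = 2 + (-23 - F) = -21 - F)
√(u(-5 - 1*28) + 2965) = √((-21 - (-5 - 1*28)) + 2965) = √((-21 - (-5 - 28)) + 2965) = √((-21 - 1*(-33)) + 2965) = √((-21 + 33) + 2965) = √(12 + 2965) = √2977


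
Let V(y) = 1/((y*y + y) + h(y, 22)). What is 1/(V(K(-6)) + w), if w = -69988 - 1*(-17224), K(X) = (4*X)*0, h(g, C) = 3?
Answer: -3/158291 ≈ -1.8952e-5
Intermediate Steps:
K(X) = 0
V(y) = 1/(3 + y + y²) (V(y) = 1/((y*y + y) + 3) = 1/((y² + y) + 3) = 1/((y + y²) + 3) = 1/(3 + y + y²))
w = -52764 (w = -69988 + 17224 = -52764)
1/(V(K(-6)) + w) = 1/(1/(3 + 0 + 0²) - 52764) = 1/(1/(3 + 0 + 0) - 52764) = 1/(1/3 - 52764) = 1/(⅓ - 52764) = 1/(-158291/3) = -3/158291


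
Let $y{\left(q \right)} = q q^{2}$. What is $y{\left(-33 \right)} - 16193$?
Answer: $-52130$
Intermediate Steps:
$y{\left(q \right)} = q^{3}$
$y{\left(-33 \right)} - 16193 = \left(-33\right)^{3} - 16193 = -35937 - 16193 = -52130$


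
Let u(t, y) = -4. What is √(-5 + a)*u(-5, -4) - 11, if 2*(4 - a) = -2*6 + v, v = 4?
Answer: -11 - 4*√3 ≈ -17.928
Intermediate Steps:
a = 8 (a = 4 - (-2*6 + 4)/2 = 4 - (-12 + 4)/2 = 4 - ½*(-8) = 4 + 4 = 8)
√(-5 + a)*u(-5, -4) - 11 = √(-5 + 8)*(-4) - 11 = √3*(-4) - 11 = -4*√3 - 11 = -11 - 4*√3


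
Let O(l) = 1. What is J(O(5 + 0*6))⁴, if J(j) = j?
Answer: 1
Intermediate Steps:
J(O(5 + 0*6))⁴ = 1⁴ = 1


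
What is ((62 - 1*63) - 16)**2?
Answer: 289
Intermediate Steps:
((62 - 1*63) - 16)**2 = ((62 - 63) - 16)**2 = (-1 - 16)**2 = (-17)**2 = 289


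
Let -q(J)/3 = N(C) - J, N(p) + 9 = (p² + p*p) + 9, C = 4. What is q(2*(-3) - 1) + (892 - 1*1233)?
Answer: -458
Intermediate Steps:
N(p) = 2*p² (N(p) = -9 + ((p² + p*p) + 9) = -9 + ((p² + p²) + 9) = -9 + (2*p² + 9) = -9 + (9 + 2*p²) = 2*p²)
q(J) = -96 + 3*J (q(J) = -3*(2*4² - J) = -3*(2*16 - J) = -3*(32 - J) = -96 + 3*J)
q(2*(-3) - 1) + (892 - 1*1233) = (-96 + 3*(2*(-3) - 1)) + (892 - 1*1233) = (-96 + 3*(-6 - 1)) + (892 - 1233) = (-96 + 3*(-7)) - 341 = (-96 - 21) - 341 = -117 - 341 = -458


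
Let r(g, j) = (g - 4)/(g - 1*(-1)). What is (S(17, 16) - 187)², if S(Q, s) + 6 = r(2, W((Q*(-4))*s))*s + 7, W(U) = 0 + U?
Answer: 348100/9 ≈ 38678.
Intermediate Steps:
W(U) = U
r(g, j) = (-4 + g)/(1 + g) (r(g, j) = (-4 + g)/(g + 1) = (-4 + g)/(1 + g))
S(Q, s) = 1 - 2*s/3 (S(Q, s) = -6 + (((-4 + 2)/(1 + 2))*s + 7) = -6 + ((-2/3)*s + 7) = -6 + (((⅓)*(-2))*s + 7) = -6 + (-2*s/3 + 7) = -6 + (7 - 2*s/3) = 1 - 2*s/3)
(S(17, 16) - 187)² = ((1 - ⅔*16) - 187)² = ((1 - 32/3) - 187)² = (-29/3 - 187)² = (-590/3)² = 348100/9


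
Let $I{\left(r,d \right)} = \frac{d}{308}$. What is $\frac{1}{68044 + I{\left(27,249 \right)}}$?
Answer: $\frac{308}{20957801} \approx 1.4696 \cdot 10^{-5}$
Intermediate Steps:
$I{\left(r,d \right)} = \frac{d}{308}$ ($I{\left(r,d \right)} = d \frac{1}{308} = \frac{d}{308}$)
$\frac{1}{68044 + I{\left(27,249 \right)}} = \frac{1}{68044 + \frac{1}{308} \cdot 249} = \frac{1}{68044 + \frac{249}{308}} = \frac{1}{\frac{20957801}{308}} = \frac{308}{20957801}$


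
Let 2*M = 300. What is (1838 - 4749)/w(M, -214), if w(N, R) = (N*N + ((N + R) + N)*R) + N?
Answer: -2911/4246 ≈ -0.68559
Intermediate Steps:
M = 150 (M = (1/2)*300 = 150)
w(N, R) = N + N**2 + R*(R + 2*N) (w(N, R) = (N**2 + (R + 2*N)*R) + N = (N**2 + R*(R + 2*N)) + N = N + N**2 + R*(R + 2*N))
(1838 - 4749)/w(M, -214) = (1838 - 4749)/(150 + 150**2 + (-214)**2 + 2*150*(-214)) = -2911/(150 + 22500 + 45796 - 64200) = -2911/4246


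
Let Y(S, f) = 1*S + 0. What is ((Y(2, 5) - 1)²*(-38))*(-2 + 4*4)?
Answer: -532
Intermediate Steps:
Y(S, f) = S (Y(S, f) = S + 0 = S)
((Y(2, 5) - 1)²*(-38))*(-2 + 4*4) = ((2 - 1)²*(-38))*(-2 + 4*4) = (1²*(-38))*(-2 + 16) = (1*(-38))*14 = -38*14 = -532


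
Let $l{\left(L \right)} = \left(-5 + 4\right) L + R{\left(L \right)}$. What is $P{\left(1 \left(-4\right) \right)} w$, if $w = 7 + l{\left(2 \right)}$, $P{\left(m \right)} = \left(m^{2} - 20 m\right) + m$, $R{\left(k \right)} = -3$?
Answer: $184$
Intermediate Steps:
$l{\left(L \right)} = -3 - L$ ($l{\left(L \right)} = \left(-5 + 4\right) L - 3 = - L - 3 = -3 - L$)
$P{\left(m \right)} = m^{2} - 19 m$
$w = 2$ ($w = 7 - 5 = 2$)
$P{\left(1 \left(-4\right) \right)} w = 1 \left(-4\right) \left(-19 + 1 \left(-4\right)\right) 2 = - 4 \left(-19 - 4\right) 2 = \left(-4\right) \left(-23\right) 2 = 92 \cdot 2 = 184$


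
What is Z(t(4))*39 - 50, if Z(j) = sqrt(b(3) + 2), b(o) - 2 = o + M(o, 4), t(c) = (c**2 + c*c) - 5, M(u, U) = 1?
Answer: -50 + 78*sqrt(2) ≈ 60.309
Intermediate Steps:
t(c) = -5 + 2*c**2 (t(c) = (c**2 + c**2) - 5 = 2*c**2 - 5 = -5 + 2*c**2)
b(o) = 3 + o (b(o) = 2 + (o + 1) = 2 + (1 + o) = 3 + o)
Z(j) = 2*sqrt(2) (Z(j) = sqrt((3 + 3) + 2) = sqrt(6 + 2) = sqrt(8) = 2*sqrt(2))
Z(t(4))*39 - 50 = (2*sqrt(2))*39 - 50 = 78*sqrt(2) - 50 = -50 + 78*sqrt(2)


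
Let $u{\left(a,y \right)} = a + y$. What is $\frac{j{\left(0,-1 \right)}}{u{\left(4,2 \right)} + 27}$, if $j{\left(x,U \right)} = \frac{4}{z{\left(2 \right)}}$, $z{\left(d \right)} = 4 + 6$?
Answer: $\frac{2}{165} \approx 0.012121$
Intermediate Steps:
$z{\left(d \right)} = 10$
$j{\left(x,U \right)} = \frac{2}{5}$ ($j{\left(x,U \right)} = \frac{4}{10} = 4 \cdot \frac{1}{10} = \frac{2}{5}$)
$\frac{j{\left(0,-1 \right)}}{u{\left(4,2 \right)} + 27} = \frac{2}{5 \left(\left(4 + 2\right) + 27\right)} = \frac{2}{5 \left(6 + 27\right)} = \frac{2}{5 \cdot 33} = \frac{2}{5} \cdot \frac{1}{33} = \frac{2}{165}$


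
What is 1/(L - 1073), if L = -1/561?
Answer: -561/601954 ≈ -0.00093197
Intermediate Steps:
L = -1/561 (L = -1*1/561 = -1/561 ≈ -0.0017825)
1/(L - 1073) = 1/(-1/561 - 1073) = 1/(-601954/561) = -561/601954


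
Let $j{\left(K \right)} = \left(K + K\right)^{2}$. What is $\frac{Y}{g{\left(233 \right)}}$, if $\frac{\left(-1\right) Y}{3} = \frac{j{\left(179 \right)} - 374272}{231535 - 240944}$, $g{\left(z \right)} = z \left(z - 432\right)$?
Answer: $\frac{738324}{436267103} \approx 0.0016924$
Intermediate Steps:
$j{\left(K \right)} = 4 K^{2}$ ($j{\left(K \right)} = \left(2 K\right)^{2} = 4 K^{2}$)
$g{\left(z \right)} = z \left(-432 + z\right)$
$Y = - \frac{738324}{9409}$ ($Y = - 3 \frac{4 \cdot 179^{2} - 374272}{231535 - 240944} = - 3 \frac{4 \cdot 32041 - 374272}{-9409} = - 3 \left(128164 - 374272\right) \left(- \frac{1}{9409}\right) = - 3 \left(\left(-246108\right) \left(- \frac{1}{9409}\right)\right) = \left(-3\right) \frac{246108}{9409} = - \frac{738324}{9409} \approx -78.47$)
$\frac{Y}{g{\left(233 \right)}} = - \frac{738324}{9409 \cdot 233 \left(-432 + 233\right)} = - \frac{738324}{9409 \cdot 233 \left(-199\right)} = - \frac{738324}{9409 \left(-46367\right)} = \left(- \frac{738324}{9409}\right) \left(- \frac{1}{46367}\right) = \frac{738324}{436267103}$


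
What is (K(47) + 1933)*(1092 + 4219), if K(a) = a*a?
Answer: 21998162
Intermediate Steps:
K(a) = a²
(K(47) + 1933)*(1092 + 4219) = (47² + 1933)*(1092 + 4219) = (2209 + 1933)*5311 = 4142*5311 = 21998162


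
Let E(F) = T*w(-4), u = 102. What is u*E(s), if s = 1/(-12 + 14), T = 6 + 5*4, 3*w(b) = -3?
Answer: -2652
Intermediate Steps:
w(b) = -1 (w(b) = (⅓)*(-3) = -1)
T = 26 (T = 6 + 20 = 26)
s = ½ (s = 1/2 = ½ ≈ 0.50000)
E(F) = -26 (E(F) = 26*(-1) = -26)
u*E(s) = 102*(-26) = -2652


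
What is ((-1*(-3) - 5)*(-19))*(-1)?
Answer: -38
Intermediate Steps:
((-1*(-3) - 5)*(-19))*(-1) = ((3 - 5)*(-19))*(-1) = -2*(-19)*(-1) = 38*(-1) = -38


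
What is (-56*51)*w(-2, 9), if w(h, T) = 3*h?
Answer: 17136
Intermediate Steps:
(-56*51)*w(-2, 9) = (-56*51)*(3*(-2)) = -2856*(-6) = 17136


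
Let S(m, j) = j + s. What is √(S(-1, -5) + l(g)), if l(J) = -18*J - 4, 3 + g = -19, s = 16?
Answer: √403 ≈ 20.075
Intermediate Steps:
S(m, j) = 16 + j (S(m, j) = j + 16 = 16 + j)
g = -22 (g = -3 - 19 = -22)
l(J) = -4 - 18*J
√(S(-1, -5) + l(g)) = √((16 - 5) + (-4 - 18*(-22))) = √(11 + (-4 + 396)) = √(11 + 392) = √403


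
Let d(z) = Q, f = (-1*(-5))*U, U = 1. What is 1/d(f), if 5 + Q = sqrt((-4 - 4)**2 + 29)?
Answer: 5/68 + sqrt(93)/68 ≈ 0.21535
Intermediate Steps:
f = 5 (f = -1*(-5)*1 = 5*1 = 5)
Q = -5 + sqrt(93) (Q = -5 + sqrt((-4 - 4)**2 + 29) = -5 + sqrt((-8)**2 + 29) = -5 + sqrt(64 + 29) = -5 + sqrt(93) ≈ 4.6437)
d(z) = -5 + sqrt(93)
1/d(f) = 1/(-5 + sqrt(93))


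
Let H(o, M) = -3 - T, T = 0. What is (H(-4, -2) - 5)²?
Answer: 64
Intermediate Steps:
H(o, M) = -3 (H(o, M) = -3 - 1*0 = -3 + 0 = -3)
(H(-4, -2) - 5)² = (-3 - 5)² = (-8)² = 64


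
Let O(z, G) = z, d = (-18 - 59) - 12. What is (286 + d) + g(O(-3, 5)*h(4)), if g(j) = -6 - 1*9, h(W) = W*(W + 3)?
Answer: 182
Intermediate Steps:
h(W) = W*(3 + W)
d = -89 (d = -77 - 12 = -89)
g(j) = -15 (g(j) = -6 - 9 = -15)
(286 + d) + g(O(-3, 5)*h(4)) = (286 - 89) - 15 = 197 - 15 = 182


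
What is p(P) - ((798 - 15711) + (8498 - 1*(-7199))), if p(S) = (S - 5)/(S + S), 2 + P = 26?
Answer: -37613/48 ≈ -783.60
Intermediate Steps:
P = 24 (P = -2 + 26 = 24)
p(S) = (-5 + S)/(2*S) (p(S) = (-5 + S)/((2*S)) = (-5 + S)*(1/(2*S)) = (-5 + S)/(2*S))
p(P) - ((798 - 15711) + (8498 - 1*(-7199))) = (½)*(-5 + 24)/24 - ((798 - 15711) + (8498 - 1*(-7199))) = (½)*(1/24)*19 - (-14913 + (8498 + 7199)) = 19/48 - (-14913 + 15697) = 19/48 - 1*784 = 19/48 - 784 = -37613/48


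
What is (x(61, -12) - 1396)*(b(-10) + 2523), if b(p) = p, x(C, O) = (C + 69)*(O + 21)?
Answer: -567938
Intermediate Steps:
x(C, O) = (21 + O)*(69 + C) (x(C, O) = (69 + C)*(21 + O) = (21 + O)*(69 + C))
(x(61, -12) - 1396)*(b(-10) + 2523) = ((1449 + 21*61 + 69*(-12) + 61*(-12)) - 1396)*(-10 + 2523) = ((1449 + 1281 - 828 - 732) - 1396)*2513 = (1170 - 1396)*2513 = -226*2513 = -567938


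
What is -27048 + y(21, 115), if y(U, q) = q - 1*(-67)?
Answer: -26866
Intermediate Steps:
y(U, q) = 67 + q (y(U, q) = q + 67 = 67 + q)
-27048 + y(21, 115) = -27048 + (67 + 115) = -27048 + 182 = -26866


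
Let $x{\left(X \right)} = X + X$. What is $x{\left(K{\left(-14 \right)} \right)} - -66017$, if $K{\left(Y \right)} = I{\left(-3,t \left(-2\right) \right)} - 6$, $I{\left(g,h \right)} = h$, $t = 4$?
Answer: $65989$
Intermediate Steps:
$K{\left(Y \right)} = -14$ ($K{\left(Y \right)} = 4 \left(-2\right) - 6 = -8 - 6 = -14$)
$x{\left(X \right)} = 2 X$
$x{\left(K{\left(-14 \right)} \right)} - -66017 = 2 \left(-14\right) - -66017 = -28 + 66017 = 65989$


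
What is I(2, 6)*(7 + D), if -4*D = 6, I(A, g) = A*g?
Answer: 66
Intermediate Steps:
D = -3/2 (D = -1/4*6 = -3/2 ≈ -1.5000)
I(2, 6)*(7 + D) = (2*6)*(7 - 3/2) = 12*(11/2) = 66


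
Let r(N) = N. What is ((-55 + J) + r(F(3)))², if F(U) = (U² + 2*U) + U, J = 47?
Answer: 100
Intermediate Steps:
F(U) = U² + 3*U
((-55 + J) + r(F(3)))² = ((-55 + 47) + 3*(3 + 3))² = (-8 + 3*6)² = (-8 + 18)² = 10² = 100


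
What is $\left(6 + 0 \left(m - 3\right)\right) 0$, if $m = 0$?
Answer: $0$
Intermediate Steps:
$\left(6 + 0 \left(m - 3\right)\right) 0 = \left(6 + 0 \left(0 - 3\right)\right) 0 = \left(6 + 0 \left(-3\right)\right) 0 = \left(6 + 0\right) 0 = 6 \cdot 0 = 0$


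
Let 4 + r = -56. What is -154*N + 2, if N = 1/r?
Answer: 137/30 ≈ 4.5667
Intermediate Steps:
r = -60 (r = -4 - 56 = -60)
N = -1/60 (N = 1/(-60) = -1/60 ≈ -0.016667)
-154*N + 2 = -154*(-1/60) + 2 = 77/30 + 2 = 137/30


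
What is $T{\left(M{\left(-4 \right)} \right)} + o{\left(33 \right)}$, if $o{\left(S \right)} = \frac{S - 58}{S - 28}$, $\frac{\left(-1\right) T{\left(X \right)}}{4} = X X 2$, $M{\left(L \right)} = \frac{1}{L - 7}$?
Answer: $- \frac{613}{121} \approx -5.0661$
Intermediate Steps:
$M{\left(L \right)} = \frac{1}{-7 + L}$
$T{\left(X \right)} = - 8 X^{2}$ ($T{\left(X \right)} = - 4 X X 2 = - 4 X^{2} \cdot 2 = - 4 \cdot 2 X^{2} = - 8 X^{2}$)
$o{\left(S \right)} = \frac{-58 + S}{-28 + S}$
$T{\left(M{\left(-4 \right)} \right)} + o{\left(33 \right)} = - 8 \left(\frac{1}{-7 - 4}\right)^{2} + \frac{-58 + 33}{-28 + 33} = - 8 \left(\frac{1}{-11}\right)^{2} + \frac{1}{5} \left(-25\right) = - 8 \left(- \frac{1}{11}\right)^{2} + \frac{1}{5} \left(-25\right) = \left(-8\right) \frac{1}{121} - 5 = - \frac{8}{121} - 5 = - \frac{613}{121}$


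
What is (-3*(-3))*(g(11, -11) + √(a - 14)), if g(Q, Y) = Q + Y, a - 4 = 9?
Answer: 9*I ≈ 9.0*I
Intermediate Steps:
a = 13 (a = 4 + 9 = 13)
(-3*(-3))*(g(11, -11) + √(a - 14)) = (-3*(-3))*((11 - 11) + √(13 - 14)) = 9*(0 + √(-1)) = 9*(0 + I) = 9*I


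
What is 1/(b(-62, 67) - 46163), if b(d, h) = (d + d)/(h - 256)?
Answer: -189/8724683 ≈ -2.1663e-5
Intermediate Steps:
b(d, h) = 2*d/(-256 + h) (b(d, h) = (2*d)/(-256 + h) = 2*d/(-256 + h))
1/(b(-62, 67) - 46163) = 1/(2*(-62)/(-256 + 67) - 46163) = 1/(2*(-62)/(-189) - 46163) = 1/(2*(-62)*(-1/189) - 46163) = 1/(124/189 - 46163) = 1/(-8724683/189) = -189/8724683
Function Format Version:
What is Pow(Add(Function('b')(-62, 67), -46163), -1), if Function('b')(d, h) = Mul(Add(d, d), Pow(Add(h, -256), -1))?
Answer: Rational(-189, 8724683) ≈ -2.1663e-5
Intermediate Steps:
Function('b')(d, h) = Mul(2, d, Pow(Add(-256, h), -1)) (Function('b')(d, h) = Mul(Mul(2, d), Pow(Add(-256, h), -1)) = Mul(2, d, Pow(Add(-256, h), -1)))
Pow(Add(Function('b')(-62, 67), -46163), -1) = Pow(Add(Mul(2, -62, Pow(Add(-256, 67), -1)), -46163), -1) = Pow(Add(Mul(2, -62, Pow(-189, -1)), -46163), -1) = Pow(Add(Mul(2, -62, Rational(-1, 189)), -46163), -1) = Pow(Add(Rational(124, 189), -46163), -1) = Pow(Rational(-8724683, 189), -1) = Rational(-189, 8724683)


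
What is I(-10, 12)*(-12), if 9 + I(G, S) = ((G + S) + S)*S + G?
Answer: -1788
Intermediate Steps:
I(G, S) = -9 + G + S*(G + 2*S) (I(G, S) = -9 + (((G + S) + S)*S + G) = -9 + ((G + 2*S)*S + G) = -9 + (S*(G + 2*S) + G) = -9 + (G + S*(G + 2*S)) = -9 + G + S*(G + 2*S))
I(-10, 12)*(-12) = (-9 - 10 + 2*12² - 10*12)*(-12) = (-9 - 10 + 2*144 - 120)*(-12) = (-9 - 10 + 288 - 120)*(-12) = 149*(-12) = -1788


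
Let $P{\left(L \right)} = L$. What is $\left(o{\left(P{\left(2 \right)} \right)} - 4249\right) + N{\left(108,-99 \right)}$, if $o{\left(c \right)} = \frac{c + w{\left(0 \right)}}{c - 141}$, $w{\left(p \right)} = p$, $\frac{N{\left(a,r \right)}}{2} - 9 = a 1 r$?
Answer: $- \frac{3560487}{139} \approx -25615.0$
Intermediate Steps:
$N{\left(a,r \right)} = 18 + 2 a r$ ($N{\left(a,r \right)} = 18 + 2 a 1 r = 18 + 2 a r$)
$o{\left(c \right)} = \frac{c}{-141 + c}$ ($o{\left(c \right)} = \frac{c + 0}{c - 141} = \frac{c}{-141 + c}$)
$\left(o{\left(P{\left(2 \right)} \right)} - 4249\right) + N{\left(108,-99 \right)} = \left(\frac{2}{-141 + 2} - 4249\right) + \left(18 + 2 \cdot 108 \left(-99\right)\right) = \left(\frac{2}{-139} - 4249\right) + \left(18 - 21384\right) = \left(2 \left(- \frac{1}{139}\right) - 4249\right) - 21366 = \left(- \frac{2}{139} - 4249\right) - 21366 = - \frac{590613}{139} - 21366 = - \frac{3560487}{139}$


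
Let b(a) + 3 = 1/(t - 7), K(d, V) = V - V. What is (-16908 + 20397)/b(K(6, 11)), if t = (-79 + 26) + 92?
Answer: -111648/95 ≈ -1175.2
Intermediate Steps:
K(d, V) = 0
t = 39 (t = -53 + 92 = 39)
b(a) = -95/32 (b(a) = -3 + 1/(39 - 7) = -3 + 1/32 = -95/32)
(-16908 + 20397)/b(K(6, 11)) = (-16908 + 20397)/(-95/32) = 3489*(-32/95) = -111648/95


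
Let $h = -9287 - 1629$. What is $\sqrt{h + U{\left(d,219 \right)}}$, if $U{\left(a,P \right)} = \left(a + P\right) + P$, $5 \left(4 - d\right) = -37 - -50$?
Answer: $\frac{i \sqrt{261915}}{5} \approx 102.36 i$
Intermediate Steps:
$h = -10916$ ($h = -9287 - 1629 = -10916$)
$d = \frac{7}{5}$ ($d = 4 - \frac{-37 - -50}{5} = 4 - \frac{-37 + 50}{5} = 4 - \frac{13}{5} = \frac{7}{5} \approx 1.4$)
$U{\left(a,P \right)} = a + 2 P$ ($U{\left(a,P \right)} = \left(P + a\right) + P = a + 2 P$)
$\sqrt{h + U{\left(d,219 \right)}} = \sqrt{-10916 + \left(\frac{7}{5} + 2 \cdot 219\right)} = \sqrt{-10916 + \left(\frac{7}{5} + 438\right)} = \sqrt{-10916 + \frac{2197}{5}} = \sqrt{- \frac{52383}{5}} = \frac{i \sqrt{261915}}{5}$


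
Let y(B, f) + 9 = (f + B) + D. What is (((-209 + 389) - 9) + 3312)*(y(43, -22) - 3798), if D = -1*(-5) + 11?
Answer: -13130910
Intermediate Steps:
D = 16 (D = 5 + 11 = 16)
y(B, f) = 7 + B + f (y(B, f) = -9 + ((f + B) + 16) = -9 + ((B + f) + 16) = -9 + (16 + B + f) = 7 + B + f)
(((-209 + 389) - 9) + 3312)*(y(43, -22) - 3798) = (((-209 + 389) - 9) + 3312)*((7 + 43 - 22) - 3798) = ((180 - 9) + 3312)*(28 - 3798) = (171 + 3312)*(-3770) = 3483*(-3770) = -13130910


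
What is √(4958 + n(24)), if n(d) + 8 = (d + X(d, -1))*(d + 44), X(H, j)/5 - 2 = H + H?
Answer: √23582 ≈ 153.56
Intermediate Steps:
X(H, j) = 10 + 10*H (X(H, j) = 10 + 5*(H + H) = 10 + 5*(2*H) = 10 + 10*H)
n(d) = -8 + (10 + 11*d)*(44 + d) (n(d) = -8 + (d + (10 + 10*d))*(d + 44) = -8 + (10 + 11*d)*(44 + d))
√(4958 + n(24)) = √(4958 + (432 + 11*24² + 494*24)) = √(4958 + (432 + 11*576 + 11856)) = √(4958 + (432 + 6336 + 11856)) = √(4958 + 18624) = √23582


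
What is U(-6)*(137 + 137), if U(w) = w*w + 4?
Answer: 10960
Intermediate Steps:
U(w) = 4 + w**2 (U(w) = w**2 + 4 = 4 + w**2)
U(-6)*(137 + 137) = (4 + (-6)**2)*(137 + 137) = (4 + 36)*274 = 40*274 = 10960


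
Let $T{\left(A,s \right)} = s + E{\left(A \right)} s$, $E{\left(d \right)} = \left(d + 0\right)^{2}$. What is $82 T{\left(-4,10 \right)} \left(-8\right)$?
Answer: $-111520$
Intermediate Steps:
$E{\left(d \right)} = d^{2}$
$T{\left(A,s \right)} = s + s A^{2}$ ($T{\left(A,s \right)} = s + A^{2} s = s + s A^{2}$)
$82 T{\left(-4,10 \right)} \left(-8\right) = 82 \cdot 10 \left(1 + \left(-4\right)^{2}\right) \left(-8\right) = 82 \cdot 10 \left(1 + 16\right) \left(-8\right) = 82 \cdot 10 \cdot 17 \left(-8\right) = 82 \cdot 170 \left(-8\right) = 13940 \left(-8\right) = -111520$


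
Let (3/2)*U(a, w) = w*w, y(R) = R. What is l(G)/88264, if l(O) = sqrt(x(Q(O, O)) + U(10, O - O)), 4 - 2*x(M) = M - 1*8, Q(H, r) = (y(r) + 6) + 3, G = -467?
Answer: sqrt(235)/88264 ≈ 0.00017368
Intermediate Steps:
Q(H, r) = 9 + r (Q(H, r) = (r + 6) + 3 = (6 + r) + 3 = 9 + r)
U(a, w) = 2*w**2/3 (U(a, w) = 2*(w*w)/3 = 2*w**2/3)
x(M) = 6 - M/2 (x(M) = 2 - (M - 1*8)/2 = 2 - (M - 8)/2 = 2 - (-8 + M)/2 = 2 + (4 - M/2) = 6 - M/2)
l(O) = sqrt(3/2 - O/2) (l(O) = sqrt((6 - (9 + O)/2) + 2*(O - O)**2/3) = sqrt((6 + (-9/2 - O/2)) + (2/3)*0**2) = sqrt((3/2 - O/2) + (2/3)*0) = sqrt((3/2 - O/2) + 0) = sqrt(3/2 - O/2))
l(G)/88264 = (sqrt(6 - 2*(-467))/2)/88264 = (sqrt(6 + 934)/2)*(1/88264) = (sqrt(940)/2)*(1/88264) = ((2*sqrt(235))/2)*(1/88264) = sqrt(235)*(1/88264) = sqrt(235)/88264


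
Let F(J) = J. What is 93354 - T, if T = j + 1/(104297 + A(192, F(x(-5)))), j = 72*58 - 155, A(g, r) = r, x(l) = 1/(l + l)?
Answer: 93171549667/1042969 ≈ 89333.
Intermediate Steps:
x(l) = 1/(2*l)
j = 4021 (j = 4176 - 155 = 4021)
T = 4193778359/1042969 (T = 4021 + 1/(104297 + (½)/(-5)) = 4021 + 1/(104297 + (½)*(-⅕)) = 4021 + 1/(104297 - ⅒) = 4021 + 1/(1042969/10) = 4021 + 10/1042969 = 4193778359/1042969 ≈ 4021.0)
93354 - T = 93354 - 1*4193778359/1042969 = 93354 - 4193778359/1042969 = 93171549667/1042969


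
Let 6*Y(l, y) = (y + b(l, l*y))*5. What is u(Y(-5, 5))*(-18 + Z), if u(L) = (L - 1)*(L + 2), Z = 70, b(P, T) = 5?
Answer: 35464/9 ≈ 3940.4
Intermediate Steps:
Y(l, y) = 25/6 + 5*y/6 (Y(l, y) = ((y + 5)*5)/6 = ((5 + y)*5)/6 = (25 + 5*y)/6 = 25/6 + 5*y/6)
u(L) = (-1 + L)*(2 + L)
u(Y(-5, 5))*(-18 + Z) = (-2 + (25/6 + (⅚)*5) + (25/6 + (⅚)*5)²)*(-18 + 70) = (-2 + (25/6 + 25/6) + (25/6 + 25/6)²)*52 = (-2 + 25/3 + (25/3)²)*52 = (-2 + 25/3 + 625/9)*52 = (682/9)*52 = 35464/9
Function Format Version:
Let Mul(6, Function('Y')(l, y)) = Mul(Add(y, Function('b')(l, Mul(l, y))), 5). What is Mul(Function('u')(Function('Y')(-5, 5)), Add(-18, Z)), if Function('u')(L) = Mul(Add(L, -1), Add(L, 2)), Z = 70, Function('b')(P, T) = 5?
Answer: Rational(35464, 9) ≈ 3940.4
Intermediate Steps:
Function('Y')(l, y) = Add(Rational(25, 6), Mul(Rational(5, 6), y)) (Function('Y')(l, y) = Mul(Rational(1, 6), Mul(Add(y, 5), 5)) = Mul(Rational(1, 6), Mul(Add(5, y), 5)) = Mul(Rational(1, 6), Add(25, Mul(5, y))) = Add(Rational(25, 6), Mul(Rational(5, 6), y)))
Function('u')(L) = Mul(Add(-1, L), Add(2, L))
Mul(Function('u')(Function('Y')(-5, 5)), Add(-18, Z)) = Mul(Add(-2, Add(Rational(25, 6), Mul(Rational(5, 6), 5)), Pow(Add(Rational(25, 6), Mul(Rational(5, 6), 5)), 2)), Add(-18, 70)) = Mul(Add(-2, Add(Rational(25, 6), Rational(25, 6)), Pow(Add(Rational(25, 6), Rational(25, 6)), 2)), 52) = Mul(Add(-2, Rational(25, 3), Pow(Rational(25, 3), 2)), 52) = Mul(Add(-2, Rational(25, 3), Rational(625, 9)), 52) = Mul(Rational(682, 9), 52) = Rational(35464, 9)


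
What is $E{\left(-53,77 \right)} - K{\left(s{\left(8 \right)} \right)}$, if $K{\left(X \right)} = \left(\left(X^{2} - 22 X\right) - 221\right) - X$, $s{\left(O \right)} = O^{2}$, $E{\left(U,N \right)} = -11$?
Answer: $-2414$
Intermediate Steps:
$K{\left(X \right)} = -221 + X^{2} - 23 X$ ($K{\left(X \right)} = \left(-221 + X^{2} - 22 X\right) - X = -221 + X^{2} - 23 X$)
$E{\left(-53,77 \right)} - K{\left(s{\left(8 \right)} \right)} = -11 - \left(-221 + \left(8^{2}\right)^{2} - 23 \cdot 8^{2}\right) = -11 - \left(-221 + 64^{2} - 1472\right) = -11 - \left(-221 + 4096 - 1472\right) = -11 - 2403 = -2414$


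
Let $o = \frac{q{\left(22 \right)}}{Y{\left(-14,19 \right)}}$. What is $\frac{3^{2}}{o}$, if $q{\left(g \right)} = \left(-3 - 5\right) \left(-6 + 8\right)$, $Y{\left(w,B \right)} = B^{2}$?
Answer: $- \frac{3249}{16} \approx -203.06$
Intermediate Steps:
$q{\left(g \right)} = -16$ ($q{\left(g \right)} = \left(-8\right) 2 = -16$)
$o = - \frac{16}{361}$ ($o = - \frac{16}{19^{2}} = - \frac{16}{361} \approx -0.044321$)
$\frac{3^{2}}{o} = \frac{3^{2}}{- \frac{16}{361}} = 9 \left(- \frac{361}{16}\right) = - \frac{3249}{16}$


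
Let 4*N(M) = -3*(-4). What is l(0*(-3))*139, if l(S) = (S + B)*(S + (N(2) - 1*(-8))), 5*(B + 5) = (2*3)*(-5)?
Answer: -16819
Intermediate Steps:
N(M) = 3 (N(M) = (-3*(-4))/4 = (¼)*12 = 3)
B = -11 (B = -5 + ((2*3)*(-5))/5 = -5 + (6*(-5))/5 = -5 + (⅕)*(-30) = -5 - 6 = -11)
l(S) = (-11 + S)*(11 + S) (l(S) = (S - 11)*(S + (3 - 1*(-8))) = (-11 + S)*(S + (3 + 8)) = (-11 + S)*(S + 11) = (-11 + S)*(11 + S))
l(0*(-3))*139 = (-121 + (0*(-3))²)*139 = (-121 + 0²)*139 = (-121 + 0)*139 = -121*139 = -16819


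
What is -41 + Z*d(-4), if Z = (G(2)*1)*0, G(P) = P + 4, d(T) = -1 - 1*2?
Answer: -41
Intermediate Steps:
d(T) = -3 (d(T) = -1 - 2 = -3)
G(P) = 4 + P
Z = 0 (Z = ((4 + 2)*1)*0 = (6*1)*0 = 6*0 = 0)
-41 + Z*d(-4) = -41 + 0*(-3) = -41 + 0 = -41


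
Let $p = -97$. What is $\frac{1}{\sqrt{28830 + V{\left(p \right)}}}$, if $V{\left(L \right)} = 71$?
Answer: $\frac{\sqrt{28901}}{28901} \approx 0.0058822$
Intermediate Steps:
$\frac{1}{\sqrt{28830 + V{\left(p \right)}}} = \frac{1}{\sqrt{28830 + 71}} = \frac{1}{\sqrt{28901}} = \frac{\sqrt{28901}}{28901}$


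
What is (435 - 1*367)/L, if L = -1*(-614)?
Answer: 34/307 ≈ 0.11075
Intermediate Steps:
L = 614
(435 - 1*367)/L = (435 - 1*367)/614 = (435 - 367)*(1/614) = 68*(1/614) = 34/307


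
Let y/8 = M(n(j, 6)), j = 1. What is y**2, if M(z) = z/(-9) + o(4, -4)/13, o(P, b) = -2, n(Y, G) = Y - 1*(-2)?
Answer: 23104/1521 ≈ 15.190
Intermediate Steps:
n(Y, G) = 2 + Y (n(Y, G) = Y + 2 = 2 + Y)
M(z) = -2/13 - z/9 (M(z) = z/(-9) - 2/13 = z*(-1/9) - 2*1/13 = -z/9 - 2/13 = -2/13 - z/9)
y = -152/39 (y = 8*(-2/13 - (2 + 1)/9) = 8*(-2/13 - 1/9*3) = 8*(-2/13 - 1/3) = 8*(-19/39) = -152/39 ≈ -3.8974)
y**2 = (-152/39)**2 = 23104/1521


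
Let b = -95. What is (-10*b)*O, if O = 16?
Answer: 15200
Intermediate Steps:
(-10*b)*O = -10*(-95)*16 = 950*16 = 15200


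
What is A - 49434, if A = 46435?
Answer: -2999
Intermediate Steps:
A - 49434 = 46435 - 49434 = -2999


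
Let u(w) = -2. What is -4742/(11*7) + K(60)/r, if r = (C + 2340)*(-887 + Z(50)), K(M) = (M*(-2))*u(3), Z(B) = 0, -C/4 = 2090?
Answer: -180864490/2936857 ≈ -61.584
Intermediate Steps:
C = -8360 (C = -4*2090 = -8360)
K(M) = 4*M (K(M) = (M*(-2))*(-2) = -2*M*(-2) = 4*M)
r = 5339740 (r = (-8360 + 2340)*(-887 + 0) = -6020*(-887) = 5339740)
-4742/(11*7) + K(60)/r = -4742/(11*7) + (4*60)/5339740 = -4742/77 + 240*(1/5339740) = -4742*1/77 + 12/266987 = -4742/77 + 12/266987 = -180864490/2936857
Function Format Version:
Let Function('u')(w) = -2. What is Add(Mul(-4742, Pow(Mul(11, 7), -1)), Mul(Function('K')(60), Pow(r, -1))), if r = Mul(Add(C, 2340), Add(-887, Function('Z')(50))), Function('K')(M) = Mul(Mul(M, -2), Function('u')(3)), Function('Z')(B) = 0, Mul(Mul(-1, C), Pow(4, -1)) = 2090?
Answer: Rational(-180864490, 2936857) ≈ -61.584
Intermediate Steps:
C = -8360 (C = Mul(-4, 2090) = -8360)
Function('K')(M) = Mul(4, M) (Function('K')(M) = Mul(Mul(M, -2), -2) = Mul(Mul(-2, M), -2) = Mul(4, M))
r = 5339740 (r = Mul(Add(-8360, 2340), Add(-887, 0)) = Mul(-6020, -887) = 5339740)
Add(Mul(-4742, Pow(Mul(11, 7), -1)), Mul(Function('K')(60), Pow(r, -1))) = Add(Mul(-4742, Pow(Mul(11, 7), -1)), Mul(Mul(4, 60), Pow(5339740, -1))) = Add(Mul(-4742, Pow(77, -1)), Mul(240, Rational(1, 5339740))) = Add(Mul(-4742, Rational(1, 77)), Rational(12, 266987)) = Add(Rational(-4742, 77), Rational(12, 266987)) = Rational(-180864490, 2936857)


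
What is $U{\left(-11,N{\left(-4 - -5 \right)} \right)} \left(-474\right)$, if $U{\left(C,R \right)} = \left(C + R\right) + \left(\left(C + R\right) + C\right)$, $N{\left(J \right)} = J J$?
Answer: $14694$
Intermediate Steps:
$N{\left(J \right)} = J^{2}$
$U{\left(C,R \right)} = 2 R + 3 C$ ($U{\left(C,R \right)} = \left(C + R\right) + \left(R + 2 C\right) = 2 R + 3 C$)
$U{\left(-11,N{\left(-4 - -5 \right)} \right)} \left(-474\right) = \left(2 \left(-4 - -5\right)^{2} + 3 \left(-11\right)\right) \left(-474\right) = \left(2 \left(-4 + 5\right)^{2} - 33\right) \left(-474\right) = \left(2 \cdot 1^{2} - 33\right) \left(-474\right) = \left(2 \cdot 1 - 33\right) \left(-474\right) = \left(2 - 33\right) \left(-474\right) = \left(-31\right) \left(-474\right) = 14694$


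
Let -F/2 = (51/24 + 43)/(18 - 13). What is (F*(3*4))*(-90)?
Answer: 19494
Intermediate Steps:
F = -361/20 (F = -2*(51/24 + 43)/(18 - 13) = -2*(51*(1/24) + 43)/5 = -2*(17/8 + 43)/5 = -361/(4*5) = -2*361/40 = -361/20 ≈ -18.050)
(F*(3*4))*(-90) = -1083*4/20*(-90) = -361/20*12*(-90) = -1083/5*(-90) = 19494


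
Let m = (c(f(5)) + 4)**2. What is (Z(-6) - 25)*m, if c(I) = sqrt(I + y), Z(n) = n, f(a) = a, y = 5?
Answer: -806 - 248*sqrt(10) ≈ -1590.2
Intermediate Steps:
c(I) = sqrt(5 + I) (c(I) = sqrt(I + 5) = sqrt(5 + I))
m = (4 + sqrt(10))**2 (m = (sqrt(5 + 5) + 4)**2 = (sqrt(10) + 4)**2 = (4 + sqrt(10))**2 ≈ 51.298)
(Z(-6) - 25)*m = (-6 - 25)*(4 + sqrt(10))**2 = -31*(4 + sqrt(10))**2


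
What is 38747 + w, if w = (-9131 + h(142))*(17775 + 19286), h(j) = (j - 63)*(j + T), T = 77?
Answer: 302827117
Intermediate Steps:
h(j) = (-63 + j)*(77 + j) (h(j) = (j - 63)*(j + 77) = (-63 + j)*(77 + j))
w = 302788370 (w = (-9131 + (-4851 + 142² + 14*142))*(17775 + 19286) = (-9131 + (-4851 + 20164 + 1988))*37061 = (-9131 + 17301)*37061 = 8170*37061 = 302788370)
38747 + w = 38747 + 302788370 = 302827117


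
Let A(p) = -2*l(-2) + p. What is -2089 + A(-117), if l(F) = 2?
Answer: -2210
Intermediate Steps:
A(p) = -4 + p (A(p) = -2*2 + p = -4 + p)
-2089 + A(-117) = -2089 + (-4 - 117) = -2089 - 121 = -2210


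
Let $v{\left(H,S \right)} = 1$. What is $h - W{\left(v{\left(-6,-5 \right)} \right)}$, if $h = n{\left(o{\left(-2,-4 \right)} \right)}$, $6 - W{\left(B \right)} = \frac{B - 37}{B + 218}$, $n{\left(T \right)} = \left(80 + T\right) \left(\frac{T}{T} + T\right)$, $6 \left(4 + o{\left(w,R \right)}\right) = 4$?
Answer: $- \frac{121580}{657} \approx -185.05$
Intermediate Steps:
$o{\left(w,R \right)} = - \frac{10}{3}$ ($o{\left(w,R \right)} = -4 + \frac{1}{6} \cdot 4 = -4 + \frac{2}{3} = - \frac{10}{3}$)
$n{\left(T \right)} = \left(1 + T\right) \left(80 + T\right)$ ($n{\left(T \right)} = \left(80 + T\right) \left(1 + T\right) = \left(1 + T\right) \left(80 + T\right)$)
$W{\left(B \right)} = 6 - \frac{-37 + B}{218 + B}$ ($W{\left(B \right)} = 6 - \frac{B - 37}{B + 218} = 6 - \frac{-37 + B}{218 + B}$)
$h = - \frac{1610}{9}$ ($h = 80 + \left(- \frac{10}{3}\right)^{2} + 81 \left(- \frac{10}{3}\right) = 80 + \frac{100}{9} - 270 = - \frac{1610}{9} \approx -178.89$)
$h - W{\left(v{\left(-6,-5 \right)} \right)} = - \frac{1610}{9} - \frac{5 \left(269 + 1\right)}{218 + 1} = - \frac{1610}{9} - 5 \cdot \frac{1}{219} \cdot 270 = - \frac{1610}{9} - \frac{450}{73} = - \frac{121580}{657}$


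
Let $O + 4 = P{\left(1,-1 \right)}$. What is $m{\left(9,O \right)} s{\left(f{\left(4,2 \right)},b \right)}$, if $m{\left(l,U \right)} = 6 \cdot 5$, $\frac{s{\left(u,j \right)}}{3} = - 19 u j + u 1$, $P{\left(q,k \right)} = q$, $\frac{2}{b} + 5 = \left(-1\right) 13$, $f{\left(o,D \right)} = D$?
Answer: $560$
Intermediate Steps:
$b = - \frac{1}{9}$ ($b = \frac{2}{-5 - 13} = \frac{2}{-18} = 2 \left(- \frac{1}{18}\right) = - \frac{1}{9} \approx -0.11111$)
$O = -3$ ($O = -4 + 1 = -3$)
$s{\left(u,j \right)} = 3 u - 57 j u$ ($s{\left(u,j \right)} = 3 \left(- 19 u j + u 1\right) = 3 \left(- 19 j u + u\right) = 3 \left(u - 19 j u\right) = 3 u - 57 j u$)
$m{\left(l,U \right)} = 30$
$m{\left(9,O \right)} s{\left(f{\left(4,2 \right)},b \right)} = 30 \cdot 3 \cdot 2 \left(1 - - \frac{19}{9}\right) = 30 \cdot 3 \cdot 2 \left(1 + \frac{19}{9}\right) = 30 \cdot 3 \cdot 2 \cdot \frac{28}{9} = 30 \cdot \frac{56}{3} = 560$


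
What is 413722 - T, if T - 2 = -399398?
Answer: 813118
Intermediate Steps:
T = -399396 (T = 2 - 399398 = -399396)
413722 - T = 413722 - 1*(-399396) = 413722 + 399396 = 813118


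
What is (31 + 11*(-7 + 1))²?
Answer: 1225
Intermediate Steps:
(31 + 11*(-7 + 1))² = (31 + 11*(-6))² = (31 - 66)² = (-35)² = 1225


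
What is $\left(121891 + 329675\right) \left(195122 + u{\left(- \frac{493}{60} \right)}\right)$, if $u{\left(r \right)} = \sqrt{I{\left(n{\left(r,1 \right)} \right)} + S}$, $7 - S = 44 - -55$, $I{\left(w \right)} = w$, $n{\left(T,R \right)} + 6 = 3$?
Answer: $88110461052 + 451566 i \sqrt{95} \approx 8.811 \cdot 10^{10} + 4.4013 \cdot 10^{6} i$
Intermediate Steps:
$n{\left(T,R \right)} = -3$ ($n{\left(T,R \right)} = -6 + 3 = -3$)
$S = -92$ ($S = 7 - \left(44 - -55\right) = 7 - \left(44 + 55\right) = 7 - 99 = -92$)
$u{\left(r \right)} = i \sqrt{95}$ ($u{\left(r \right)} = \sqrt{-3 - 92} = \sqrt{-95} = i \sqrt{95}$)
$\left(121891 + 329675\right) \left(195122 + u{\left(- \frac{493}{60} \right)}\right) = \left(121891 + 329675\right) \left(195122 + i \sqrt{95}\right) = 451566 \left(195122 + i \sqrt{95}\right) = 88110461052 + 451566 i \sqrt{95}$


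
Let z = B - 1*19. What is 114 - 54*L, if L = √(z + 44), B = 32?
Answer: 114 - 54*√57 ≈ -293.69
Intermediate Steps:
z = 13 (z = 32 - 1*19 = 32 - 19 = 13)
L = √57 (L = √(13 + 44) = √57 ≈ 7.5498)
114 - 54*L = 114 - 54*√57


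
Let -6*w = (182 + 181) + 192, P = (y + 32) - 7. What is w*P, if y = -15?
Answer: -925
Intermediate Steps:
P = 10 (P = (-15 + 32) - 7 = 17 - 7 = 10)
w = -185/2 (w = -((182 + 181) + 192)/6 = -(363 + 192)/6 = -⅙*555 = -185/2 ≈ -92.500)
w*P = -185/2*10 = -925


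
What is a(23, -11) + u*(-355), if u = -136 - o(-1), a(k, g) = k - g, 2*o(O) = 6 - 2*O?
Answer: 49734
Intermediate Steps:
o(O) = 3 - O (o(O) = (6 - 2*O)/2 = 3 - O)
u = -140 (u = -136 - (3 - 1*(-1)) = -136 - (3 + 1) = -136 - 1*4 = -136 - 4 = -140)
a(23, -11) + u*(-355) = (23 - 1*(-11)) - 140*(-355) = (23 + 11) + 49700 = 34 + 49700 = 49734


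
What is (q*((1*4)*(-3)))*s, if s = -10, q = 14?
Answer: 1680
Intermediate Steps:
(q*((1*4)*(-3)))*s = (14*((1*4)*(-3)))*(-10) = (14*(4*(-3)))*(-10) = (14*(-12))*(-10) = -168*(-10) = 1680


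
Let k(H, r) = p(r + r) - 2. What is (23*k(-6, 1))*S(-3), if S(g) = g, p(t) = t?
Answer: 0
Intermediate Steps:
k(H, r) = -2 + 2*r (k(H, r) = (r + r) - 2 = 2*r - 2 = -2 + 2*r)
(23*k(-6, 1))*S(-3) = (23*(-2 + 2*1))*(-3) = (23*(-2 + 2))*(-3) = (23*0)*(-3) = 0*(-3) = 0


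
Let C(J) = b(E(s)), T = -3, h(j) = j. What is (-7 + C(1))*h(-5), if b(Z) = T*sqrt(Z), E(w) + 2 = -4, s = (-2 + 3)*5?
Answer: 35 + 15*I*sqrt(6) ≈ 35.0 + 36.742*I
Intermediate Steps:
s = 5 (s = 1*5 = 5)
E(w) = -6 (E(w) = -2 - 4 = -6)
b(Z) = -3*sqrt(Z)
C(J) = -3*I*sqrt(6)
(-7 + C(1))*h(-5) = (-7 - 3*I*sqrt(6))*(-5) = 35 + 15*I*sqrt(6)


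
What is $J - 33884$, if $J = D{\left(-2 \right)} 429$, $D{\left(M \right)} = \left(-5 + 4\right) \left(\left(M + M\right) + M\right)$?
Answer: $-31310$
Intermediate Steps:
$D{\left(M \right)} = - 3 M$ ($D{\left(M \right)} = - (2 M + M) = - 3 M$)
$J = 2574$ ($J = \left(-3\right) \left(-2\right) 429 = 6 \cdot 429 = 2574$)
$J - 33884 = 2574 - 33884 = -31310$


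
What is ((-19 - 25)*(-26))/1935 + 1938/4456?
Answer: 4423847/4311180 ≈ 1.0261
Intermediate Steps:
((-19 - 25)*(-26))/1935 + 1938/4456 = -44*(-26)*(1/1935) + 1938*(1/4456) = 1144*(1/1935) + 969/2228 = 1144/1935 + 969/2228 = 4423847/4311180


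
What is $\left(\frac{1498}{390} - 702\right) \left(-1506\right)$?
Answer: $\frac{68342782}{65} \approx 1.0514 \cdot 10^{6}$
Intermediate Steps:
$\left(\frac{1498}{390} - 702\right) \left(-1506\right) = \left(1498 \cdot \frac{1}{390} - 702\right) \left(-1506\right) = \left(\frac{749}{195} - 702\right) \left(-1506\right) = \left(- \frac{136141}{195}\right) \left(-1506\right) = \frac{68342782}{65}$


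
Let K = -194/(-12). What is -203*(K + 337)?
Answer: -430157/6 ≈ -71693.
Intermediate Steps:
K = 97/6 (K = -194*(-1/12) = 97/6 ≈ 16.167)
-203*(K + 337) = -203*(97/6 + 337) = -203*2119/6 = -430157/6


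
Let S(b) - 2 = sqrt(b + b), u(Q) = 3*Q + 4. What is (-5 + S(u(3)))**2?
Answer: (3 - sqrt(26))**2 ≈ 4.4059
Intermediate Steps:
u(Q) = 4 + 3*Q
S(b) = 2 + sqrt(2)*sqrt(b) (S(b) = 2 + sqrt(b + b) = 2 + sqrt(2*b) = 2 + sqrt(2)*sqrt(b))
(-5 + S(u(3)))**2 = (-5 + (2 + sqrt(2)*sqrt(4 + 3*3)))**2 = (-5 + (2 + sqrt(2)*sqrt(4 + 9)))**2 = (-5 + (2 + sqrt(2)*sqrt(13)))**2 = (-5 + (2 + sqrt(26)))**2 = (-3 + sqrt(26))**2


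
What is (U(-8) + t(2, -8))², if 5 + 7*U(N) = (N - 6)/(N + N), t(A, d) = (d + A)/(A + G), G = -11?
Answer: 169/28224 ≈ 0.0059878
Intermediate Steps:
t(A, d) = (A + d)/(-11 + A) (t(A, d) = (d + A)/(A - 11) = (A + d)/(-11 + A))
U(N) = -5/7 + (-6 + N)/(14*N) (U(N) = -5/7 + ((N - 6)/(N + N))/7 = -5/7 + ((-6 + N)/((2*N)))/7 = -5/7 + ((-6 + N)*(1/(2*N)))/7 = -5/7 + ((-6 + N)/(2*N))/7 = -5/7 + (-6 + N)/(14*N))
(U(-8) + t(2, -8))² = ((3/14)*(-2 - 3*(-8))/(-8) + (2 - 8)/(-11 + 2))² = ((3/14)*(-⅛)*(-2 + 24) - 6/(-9))² = ((3/14)*(-⅛)*22 - ⅑*(-6))² = (-33/56 + ⅔)² = (13/168)² = 169/28224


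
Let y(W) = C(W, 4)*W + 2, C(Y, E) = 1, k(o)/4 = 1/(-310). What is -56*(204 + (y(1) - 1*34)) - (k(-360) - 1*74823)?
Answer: 10095927/155 ≈ 65135.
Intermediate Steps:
k(o) = -2/155 (k(o) = 4/(-310) = 4*(-1/310) = -2/155)
y(W) = 2 + W (y(W) = 1*W + 2 = W + 2 = 2 + W)
-56*(204 + (y(1) - 1*34)) - (k(-360) - 1*74823) = -56*(204 + ((2 + 1) - 1*34)) - (-2/155 - 1*74823) = -56*(204 + (3 - 34)) - (-2/155 - 74823) = -56*(204 - 31) - 1*(-11597567/155) = -56*173 + 11597567/155 = -9688 + 11597567/155 = 10095927/155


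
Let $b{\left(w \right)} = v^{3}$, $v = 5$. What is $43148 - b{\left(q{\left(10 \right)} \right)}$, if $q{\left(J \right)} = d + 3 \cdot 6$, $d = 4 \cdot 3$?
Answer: $43023$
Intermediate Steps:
$d = 12$
$q{\left(J \right)} = 30$ ($q{\left(J \right)} = 12 + 3 \cdot 6 = 12 + 18 = 30$)
$b{\left(w \right)} = 125$ ($b{\left(w \right)} = 5^{3} = 125$)
$43148 - b{\left(q{\left(10 \right)} \right)} = 43148 - 125 = 43023$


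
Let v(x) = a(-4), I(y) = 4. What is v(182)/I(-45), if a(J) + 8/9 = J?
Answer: -11/9 ≈ -1.2222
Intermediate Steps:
a(J) = -8/9 + J
v(x) = -44/9 (v(x) = -8/9 - 4 = -44/9)
v(182)/I(-45) = -44/9/4 = -44/9*1/4 = -11/9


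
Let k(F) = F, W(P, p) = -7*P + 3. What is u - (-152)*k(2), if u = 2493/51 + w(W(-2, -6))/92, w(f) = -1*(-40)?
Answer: 138147/391 ≈ 353.32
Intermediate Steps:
W(P, p) = 3 - 7*P
w(f) = 40
u = 19283/391 (u = 2493/51 + 40/92 = 2493*(1/51) + 40*(1/92) = 831/17 + 10/23 = 19283/391 ≈ 49.317)
u - (-152)*k(2) = 19283/391 - (-152)*2 = 19283/391 - 1*(-304) = 19283/391 + 304 = 138147/391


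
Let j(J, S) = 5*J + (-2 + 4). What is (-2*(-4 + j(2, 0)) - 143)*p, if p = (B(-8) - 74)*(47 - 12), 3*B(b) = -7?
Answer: 424795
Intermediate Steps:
B(b) = -7/3 (B(b) = (⅓)*(-7) = -7/3)
p = -8015/3 (p = (-7/3 - 74)*(47 - 12) = -229/3*35 = -8015/3 ≈ -2671.7)
j(J, S) = 2 + 5*J (j(J, S) = 5*J + 2 = 2 + 5*J)
(-2*(-4 + j(2, 0)) - 143)*p = (-2*(-4 + (2 + 5*2)) - 143)*(-8015/3) = (-2*(-4 + (2 + 10)) - 143)*(-8015/3) = (-2*(-4 + 12) - 143)*(-8015/3) = (-2*8 - 143)*(-8015/3) = (-16 - 143)*(-8015/3) = -159*(-8015/3) = 424795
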